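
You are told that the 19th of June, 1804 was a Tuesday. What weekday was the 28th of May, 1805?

June 1804: 30 − 19 = 11 days remain.
Then 10 full months totalling 304 days.
May 1–28, 1805: 28 days.
Residual: 343 days.
Total: 343 days.
343 is a multiple of 7, so the 28th of May, 1805 falls on the same weekday: Tuesday.

Tuesday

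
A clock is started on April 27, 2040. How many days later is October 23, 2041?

544

April 27, 2040 → April 27, 2041: 365 days.
April 2041: 30 − 27 = 3 days remain.
Then May (31), June (30), July (31), August (31), September (30): 31 + 30 + 31 + 31 + 30 = 153 days.
October 1–23, 2041: 23 days.
Residual: 179 days.
Total: 544 days.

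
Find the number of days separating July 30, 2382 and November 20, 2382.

113

July 2382: 31 − 30 = 1 day remains.
Then August (31), September (30), October (31): 31 + 30 + 31 = 92 days.
November 1–20, 2382: 20 days.
Total: 1 + 92 + 20 = 113 days.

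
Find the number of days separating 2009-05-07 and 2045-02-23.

From May 7, 2009 to May 7, 2044: 35 years, of which 9 contain a Feb 29 — 26×365 + 9×366 = 12784 days.
May 2044: 31 − 7 = 24 days remain.
Then June (30), July (31), August (31), September (30), October (31), November (30), December (31), January (31): 30 + 31 + 31 + 30 + 31 + 30 + 31 + 31 = 245 days.
February 1–23, 2045: 23 days (2045 is not a leap year).
Residual: 292 days.
Total: 13076 days.

13076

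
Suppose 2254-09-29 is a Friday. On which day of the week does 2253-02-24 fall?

Thursday

Count forward from the earlier date (February 24, 2253) to the later (September 29, 2254):
Day-of-year of February 24, 2253: 55.
Day-of-year of September 29, 2254: 272.
2253 has 365 days, so 365 − 55 = 310 days remain in 2253.
Total: 310 + 272 = 582 days.
582 mod 7 = 1, so 1 day before Friday is Thursday.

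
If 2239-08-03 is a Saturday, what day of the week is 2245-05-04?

August 3, 2239 → August 3, 2240: 366 days (2240 is a leap year).
August 3, 2240 → August 3, 2241: 365 days.
August 3, 2241 → August 3, 2242: 365 days.
August 3, 2242 → August 3, 2243: 365 days.
August 3, 2243 → August 3, 2244: 366 days (2244 is a leap year).
August 2244: 31 − 3 = 28 days remain.
Then September (30), October (31), November (30), December (31), January (31), February 2245 (28), March (31), April (30): 30 + 31 + 30 + 31 + 31 + 28 + 31 + 30 = 242 days.
May 1–4, 2245: 4 days.
Residual: 274 days.
Total: 2101 days.
2101 mod 7 = 1, so 1 day after Saturday is Sunday.

Sunday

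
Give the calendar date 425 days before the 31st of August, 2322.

the 2nd of July, 2321

Count 425 days before August 31, 2322:
Day-of-year of July 2, 2321: 183.
Day-of-year of August 31, 2322: 243.
2321 has 365 days, so 365 − 183 = 182 days remain in 2321.
Total: 182 + 243 = 425 days.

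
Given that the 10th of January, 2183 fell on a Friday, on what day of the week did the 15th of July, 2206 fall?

From January 10, 2183 to January 10, 2206: 23 years, of which 5 contain a Feb 29 — 18×365 + 5×366 = 8400 days.
(2200 is not a leap year (divisible by 100 but not 400).)
January 2206: 31 − 10 = 21 days remain.
Then February 2206 (28), March (31), April (30), May (31), June (30): 28 + 31 + 30 + 31 + 30 = 150 days.
July 1–15, 2206: 15 days.
Residual: 186 days.
Total: 8586 days.
8586 mod 7 = 4, so 4 days after Friday is Tuesday.

Tuesday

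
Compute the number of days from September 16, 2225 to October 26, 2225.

September 2225: 30 − 16 = 14 days remain.
October 1–26, 2225: 26 days.
Total: 14 + 26 = 40 days.

40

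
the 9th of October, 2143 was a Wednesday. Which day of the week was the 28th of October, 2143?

Monday

Within October 2143: 28 − 9 = 19 days.
19 mod 7 = 5, so 5 days after Wednesday is Monday.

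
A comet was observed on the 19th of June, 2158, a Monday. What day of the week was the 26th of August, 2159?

Sunday

Day-of-year of June 19, 2158: 170.
Day-of-year of August 26, 2159: 238.
2158 has 365 days, so 365 − 170 = 195 days remain in 2158.
Total: 195 + 238 = 433 days.
433 mod 7 = 6, so 6 days after Monday is Sunday.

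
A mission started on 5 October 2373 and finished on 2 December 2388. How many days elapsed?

5537

Day-of-year of October 5, 2373: 278.
Day-of-year of December 2, 2388: 337.
2373 has 365 days, so 365 − 278 = 87 days remain in 2373.
Full years 2374–2387: 11 common + 3 leap = 11×365 + 3×366 = 5113 days.
Total: 87 + 5113 + 337 = 5537 days.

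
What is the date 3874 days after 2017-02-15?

2027-09-25

Count 3874 days after February 15, 2017:
From February 15, 2017 to February 15, 2027: 10 years, of which 2 contain a Feb 29 — 8×365 + 2×366 = 3652 days.
February 2027: 28 − 15 = 13 days remain (2027 is not a leap year, so February has 28 days).
Then March (31), April (30), May (31), June (30), July (31), August (31): 31 + 30 + 31 + 30 + 31 + 31 = 184 days.
September 1–25, 2027: 25 days.
Residual: 222 days.
Total: 3874 days.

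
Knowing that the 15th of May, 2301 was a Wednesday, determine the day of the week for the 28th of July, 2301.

Sunday

May 2301: 31 − 15 = 16 days remain.
Then June (30): 30 days.
July 1–28, 2301: 28 days.
Total: 16 + 30 + 28 = 74 days.
74 mod 7 = 4, so 4 days after Wednesday is Sunday.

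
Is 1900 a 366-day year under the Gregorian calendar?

No

1900 is not a leap year (divisible by 100 but not 400).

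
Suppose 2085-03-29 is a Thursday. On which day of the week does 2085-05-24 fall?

Thursday

March 2085: 31 − 29 = 2 days remain.
Then April (30): 30 days.
May 1–24, 2085: 24 days.
Total: 2 + 30 + 24 = 56 days.
56 is a multiple of 7, so 2085-05-24 falls on the same weekday: Thursday.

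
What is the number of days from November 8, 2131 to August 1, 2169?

From November 8, 2131 to November 8, 2168: 37 years, of which 10 contain a Feb 29 — 27×365 + 10×366 = 13515 days.
November 2168: 30 − 8 = 22 days remain.
Then December (31), January (31), February 2169 (28), March (31), April (30), May (31), June (30), July (31): 31 + 31 + 28 + 31 + 30 + 31 + 30 + 31 = 243 days.
August 1, 2169: 1 day.
Residual: 266 days.
Total: 13781 days.

13781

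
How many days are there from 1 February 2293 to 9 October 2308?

Day-of-year of February 1, 2293: 32.
Day-of-year of October 9, 2308: 283.
2293 has 365 days, so 365 − 32 = 333 days remain in 2293.
Full years 2294–2307: 12 common + 2 leap = 12×365 + 2×366 = 5112 days.
Total: 333 + 5112 + 283 = 5728 days.

5728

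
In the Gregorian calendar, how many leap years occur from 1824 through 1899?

19

Years divisible by 4: 1824, 1828, …, 1896 — 19 in all.
No century exceptions apply. Count: 19.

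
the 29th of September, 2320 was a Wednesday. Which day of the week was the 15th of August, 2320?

Sunday

Count forward from the earlier date (August 15, 2320) to the later (September 29, 2320):
August 2320: 31 − 15 = 16 days remain.
September 1–29, 2320: 29 days.
Total: 16 + 29 = 45 days.
45 mod 7 = 3, so 3 days before Wednesday is Sunday.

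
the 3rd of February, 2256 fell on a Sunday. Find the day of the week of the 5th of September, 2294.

From February 3, 2256 to February 3, 2294: 38 years, of which 10 contain a Feb 29 — 28×365 + 10×366 = 13880 days.
February 2294: 28 − 3 = 25 days remain (2294 is not a leap year, so February has 28 days).
Then March (31), April (30), May (31), June (30), July (31), August (31): 31 + 30 + 31 + 30 + 31 + 31 = 184 days.
September 1–5, 2294: 5 days.
Residual: 214 days.
Total: 14094 days.
14094 mod 7 = 3, so 3 days after Sunday is Wednesday.

Wednesday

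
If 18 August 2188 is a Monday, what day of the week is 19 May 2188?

Monday

Count forward from the earlier date (May 19, 2188) to the later (August 18, 2188):
May 2188: 31 − 19 = 12 days remain.
Then June (30), July (31): 30 + 31 = 61 days.
August 1–18, 2188: 18 days.
Total: 12 + 61 + 18 = 91 days.
91 is a multiple of 7, so 19 May 2188 falls on the same weekday: Monday.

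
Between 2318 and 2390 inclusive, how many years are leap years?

18

Years divisible by 4: 2320, 2324, …, 2388 — 18 in all.
No century exceptions apply. Count: 18.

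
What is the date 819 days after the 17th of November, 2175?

the 13th of February, 2178

Count 819 days after November 17, 2175:
November 17, 2175 → November 17, 2176: 366 days (2176 is a leap year).
November 17, 2176 → November 17, 2177: 365 days.
November 2177: 30 − 17 = 13 days remain.
Then December (31), January (31): 31 + 31 = 62 days.
February 1–13, 2178: 13 days (2178 is not a leap year).
Residual: 88 days.
Total: 819 days.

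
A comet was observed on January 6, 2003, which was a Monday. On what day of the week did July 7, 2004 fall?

January 2003: 31 − 6 = 25 days remain.
Then 17 full months totalling 516 days.
July 1–7, 2004: 7 days.
Total: 25 + 516 + 7 = 548 days.
548 mod 7 = 2, so 2 days after Monday is Wednesday.

Wednesday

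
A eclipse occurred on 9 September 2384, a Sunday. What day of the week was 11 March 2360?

Count forward from the earlier date (March 11, 2360) to the later (September 9, 2384):
From March 11, 2360 to March 11, 2384: 24 years, of which 6 contain a Feb 29 — 18×365 + 6×366 = 8766 days.
March 2384: 31 − 11 = 20 days remain.
Then April (30), May (31), June (30), July (31), August (31): 30 + 31 + 30 + 31 + 31 = 153 days.
September 1–9, 2384: 9 days.
Residual: 182 days.
Total: 8948 days.
8948 mod 7 = 2, so 2 days before Sunday is Friday.

Friday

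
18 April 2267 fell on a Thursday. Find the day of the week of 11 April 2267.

Count forward from the earlier date (April 11, 2267) to the later (April 18, 2267):
Within April 2267: 18 − 11 = 7 days.
7 is a multiple of 7, so 11 April 2267 falls on the same weekday: Thursday.

Thursday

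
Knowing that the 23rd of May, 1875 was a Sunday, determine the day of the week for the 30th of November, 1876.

Day-of-year of May 23, 1875: 143.
Day-of-year of November 30, 1876: 335.
1875 has 365 days, so 365 − 143 = 222 days remain in 1875.
Total: 222 + 335 = 557 days.
557 mod 7 = 4, so 4 days after Sunday is Thursday.

Thursday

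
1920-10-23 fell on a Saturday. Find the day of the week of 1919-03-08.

Saturday

Count forward from the earlier date (March 8, 1919) to the later (October 23, 1920):
March 8, 1919 → March 8, 1920: 366 days (1920 is a leap year).
March 1920: 31 − 8 = 23 days remain.
Then April (30), May (31), June (30), July (31), August (31), September (30): 30 + 31 + 30 + 31 + 31 + 30 = 183 days.
October 1–23, 1920: 23 days.
Residual: 229 days.
Total: 595 days.
595 is a multiple of 7, so 1919-03-08 falls on the same weekday: Saturday.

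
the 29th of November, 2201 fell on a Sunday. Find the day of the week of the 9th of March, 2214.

Day-of-year of November 29, 2201: 333.
Day-of-year of March 9, 2214: 68.
2201 has 365 days, so 365 − 333 = 32 days remain in 2201.
Full years 2202–2213: 9 common + 3 leap = 9×365 + 3×366 = 4383 days.
Total: 32 + 4383 + 68 = 4483 days.
4483 mod 7 = 3, so 3 days after Sunday is Wednesday.

Wednesday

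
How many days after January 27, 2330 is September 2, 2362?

From January 27, 2330 to January 27, 2362: 32 years, of which 8 contain a Feb 29 — 24×365 + 8×366 = 11688 days.
January 2362: 31 − 27 = 4 days remain.
Then February 2362 (28), March (31), April (30), May (31), June (30), July (31), August (31): 28 + 31 + 30 + 31 + 30 + 31 + 31 = 212 days.
September 1–2, 2362: 2 days.
Residual: 218 days.
Total: 11906 days.

11906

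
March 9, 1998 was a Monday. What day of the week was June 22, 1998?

Monday

March 1998: 31 − 9 = 22 days remain.
Then April (30), May (31): 30 + 31 = 61 days.
June 1–22, 1998: 22 days.
Total: 22 + 61 + 22 = 105 days.
105 is a multiple of 7, so June 22, 1998 falls on the same weekday: Monday.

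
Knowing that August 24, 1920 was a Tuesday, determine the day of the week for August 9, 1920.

Monday

Count forward from the earlier date (August 9, 1920) to the later (August 24, 1920):
Within August 1920: 24 − 9 = 15 days.
15 mod 7 = 1, so 1 day before Tuesday is Monday.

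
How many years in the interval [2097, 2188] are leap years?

22

Years divisible by 4: 2100, 2104, …, 2188 — 23 in all.
Of these, 2100 is divisible by 100 but not 400, so not leap.
Leap years: 23 − 1 = 22.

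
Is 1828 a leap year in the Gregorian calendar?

Yes

1828 is a leap year.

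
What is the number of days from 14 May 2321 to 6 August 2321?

May 2321: 31 − 14 = 17 days remain.
Then June (30), July (31): 30 + 31 = 61 days.
August 1–6, 2321: 6 days.
Total: 17 + 61 + 6 = 84 days.

84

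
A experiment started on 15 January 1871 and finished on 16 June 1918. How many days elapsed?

Day-of-year of January 15, 1871: 15.
Day-of-year of June 16, 1918: 167.
1871 has 365 days, so 365 − 15 = 350 days remain in 1871.
Full years 1872–1917: 35 common + 11 leap = 35×365 + 11×366 = 16801 days.
Total: 350 + 16801 + 167 = 17318 days.

17318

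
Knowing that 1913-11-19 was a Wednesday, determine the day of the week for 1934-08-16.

Thursday

Day-of-year of November 19, 1913: 323.
Day-of-year of August 16, 1934: 228.
1913 has 365 days, so 365 − 323 = 42 days remain in 1913.
Full years 1914–1933: 15 common + 5 leap = 15×365 + 5×366 = 7305 days.
Total: 42 + 7305 + 228 = 7575 days.
7575 mod 7 = 1, so 1 day after Wednesday is Thursday.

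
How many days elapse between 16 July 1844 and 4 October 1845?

July 1844: 31 − 16 = 15 days remain.
Then 14 full months totalling 426 days.
October 1–4, 1845: 4 days.
Total: 15 + 426 + 4 = 445 days.

445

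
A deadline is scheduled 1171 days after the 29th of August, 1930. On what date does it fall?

the 12th of November, 1933

Count 1171 days after August 29, 1930:
Day-of-year of August 29, 1930: 241.
Day-of-year of November 12, 1933: 316.
1930 has 365 days, so 365 − 241 = 124 days remain in 1930.
Full years: 1931: 365; 1932: 366. Sum = 731.
Total: 124 + 731 + 316 = 1171 days.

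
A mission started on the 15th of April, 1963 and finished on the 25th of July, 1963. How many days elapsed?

April 1963: 30 − 15 = 15 days remain.
Then May (31), June (30): 31 + 30 = 61 days.
July 1–25, 1963: 25 days.
Total: 15 + 61 + 25 = 101 days.

101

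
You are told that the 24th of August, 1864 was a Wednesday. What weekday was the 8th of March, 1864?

Tuesday

Count forward from the earlier date (March 8, 1864) to the later (August 24, 1864):
March 1864: 31 − 8 = 23 days remain.
Then April (30), May (31), June (30), July (31): 30 + 31 + 30 + 31 = 122 days.
August 1–24, 1864: 24 days.
Total: 23 + 122 + 24 = 169 days.
169 mod 7 = 1, so 1 day before Wednesday is Tuesday.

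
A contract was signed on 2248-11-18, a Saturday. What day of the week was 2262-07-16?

Wednesday

From November 18, 2248 to November 18, 2261: 13 years, of which 3 contain a Feb 29 — 10×365 + 3×366 = 4748 days.
November 2261: 30 − 18 = 12 days remain.
Then December (31), January (31), February 2262 (28), March (31), April (30), May (31), June (30): 31 + 31 + 28 + 31 + 30 + 31 + 30 = 212 days.
July 1–16, 2262: 16 days.
Residual: 240 days.
Total: 4988 days.
4988 mod 7 = 4, so 4 days after Saturday is Wednesday.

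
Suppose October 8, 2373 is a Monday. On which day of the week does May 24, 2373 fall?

Count forward from the earlier date (May 24, 2373) to the later (October 8, 2373):
May 2373: 31 − 24 = 7 days remain.
Then June (30), July (31), August (31), September (30): 30 + 31 + 31 + 30 = 122 days.
October 1–8, 2373: 8 days.
Total: 7 + 122 + 8 = 137 days.
137 mod 7 = 4, so 4 days before Monday is Thursday.

Thursday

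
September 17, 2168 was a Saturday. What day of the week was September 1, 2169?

Friday

September 2168: 30 − 17 = 13 days remain.
Then 11 full months totalling 335 days.
September 1, 2169: 1 day.
Total: 13 + 335 + 1 = 349 days.
349 mod 7 = 6, so 6 days after Saturday is Friday.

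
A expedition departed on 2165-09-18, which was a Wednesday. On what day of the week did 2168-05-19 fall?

September 18, 2165 → September 18, 2166: 365 days.
September 18, 2166 → September 18, 2167: 365 days.
September 2167: 30 − 18 = 12 days remain.
Then October (31), November (30), December (31), January (31), February 2168 (29), March (31), April (30): 31 + 30 + 31 + 31 + 29 + 31 + 30 = 213 days.
May 1–19, 2168: 19 days.
Residual: 244 days.
Total: 974 days.
974 mod 7 = 1, so 1 day after Wednesday is Thursday.

Thursday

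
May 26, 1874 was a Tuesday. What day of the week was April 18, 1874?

Saturday

Count forward from the earlier date (April 18, 1874) to the later (May 26, 1874):
April 1874: 30 − 18 = 12 days remain.
May 1–26, 1874: 26 days.
Total: 12 + 26 = 38 days.
38 mod 7 = 3, so 3 days before Tuesday is Saturday.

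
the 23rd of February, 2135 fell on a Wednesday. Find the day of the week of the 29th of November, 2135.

February 2135: 28 − 23 = 5 days remain (2135 is not a leap year, so February has 28 days).
Then March (31), April (30), May (31), June (30), July (31), August (31), September (30), October (31): 31 + 30 + 31 + 30 + 31 + 31 + 30 + 31 = 245 days.
November 1–29, 2135: 29 days.
Total: 5 + 245 + 29 = 279 days.
279 mod 7 = 6, so 6 days after Wednesday is Tuesday.

Tuesday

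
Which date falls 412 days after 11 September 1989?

28 October 1990

Count 412 days after September 11, 1989:
Day-of-year of September 11, 1989: 254.
Day-of-year of October 28, 1990: 301.
1989 has 365 days, so 365 − 254 = 111 days remain in 1989.
Total: 111 + 301 = 412 days.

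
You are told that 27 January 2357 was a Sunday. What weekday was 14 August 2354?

Saturday

Count forward from the earlier date (August 14, 2354) to the later (January 27, 2357):
August 14, 2354 → August 14, 2355: 365 days.
August 14, 2355 → August 14, 2356: 366 days (2356 is a leap year).
August 2356: 31 − 14 = 17 days remain.
Then September (30), October (31), November (30), December (31): 30 + 31 + 30 + 31 = 122 days.
January 1–27, 2357: 27 days.
Residual: 166 days.
Total: 897 days.
897 mod 7 = 1, so 1 day before Sunday is Saturday.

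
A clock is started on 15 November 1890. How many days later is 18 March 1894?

1219

Day-of-year of November 15, 1890: 319.
Day-of-year of March 18, 1894: 77.
1890 has 365 days, so 365 − 319 = 46 days remain in 1890.
Full years: 1891: 365; 1892: 366; 1893: 365. Sum = 1096.
Total: 46 + 1096 + 77 = 1219 days.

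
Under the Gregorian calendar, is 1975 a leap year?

No

1975 is not a leap year.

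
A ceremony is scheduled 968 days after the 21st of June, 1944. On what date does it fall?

the 14th of February, 1947

Count 968 days after June 21, 1944:
Day-of-year of June 21, 1944: 173.
Day-of-year of February 14, 1947: 45.
1944 has 366 days, so 366 − 173 = 193 days remain in 1944.
Full years: 1945: 365; 1946: 365. Sum = 730.
Total: 193 + 730 + 45 = 968 days.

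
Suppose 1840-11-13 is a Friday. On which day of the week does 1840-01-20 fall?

Monday

Count forward from the earlier date (January 20, 1840) to the later (November 13, 1840):
January 1840: 31 − 20 = 11 days remain.
Then 9 full months totalling 274 days.
November 1–13, 1840: 13 days.
Total: 11 + 274 + 13 = 298 days.
298 mod 7 = 4, so 4 days before Friday is Monday.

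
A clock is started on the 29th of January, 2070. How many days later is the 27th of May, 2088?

6693

Day-of-year of January 29, 2070: 29.
Day-of-year of May 27, 2088: 148.
2070 has 365 days, so 365 − 29 = 336 days remain in 2070.
Full years 2071–2087: 13 common + 4 leap = 13×365 + 4×366 = 6209 days.
Total: 336 + 6209 + 148 = 6693 days.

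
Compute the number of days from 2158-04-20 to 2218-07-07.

From April 20, 2158 to April 20, 2218: 60 years, of which 14 contain a Feb 29 — 46×365 + 14×366 = 21914 days.
(2200 is not a leap year (divisible by 100 but not 400).)
April 2218: 30 − 20 = 10 days remain.
Then May (31), June (30): 31 + 30 = 61 days.
July 1–7, 2218: 7 days.
Residual: 78 days.
Total: 21992 days.

21992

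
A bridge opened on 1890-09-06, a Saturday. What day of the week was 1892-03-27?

September 1890: 30 − 6 = 24 days remain.
Then 17 full months totalling 517 days.
March 1–27, 1892: 27 days.
Total: 24 + 517 + 27 = 568 days.
568 mod 7 = 1, so 1 day after Saturday is Sunday.

Sunday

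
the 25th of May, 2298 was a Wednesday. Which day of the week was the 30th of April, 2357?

Tuesday

Day-of-year of May 25, 2298: 145.
Day-of-year of April 30, 2357: 120.
2298 has 365 days, so 365 − 145 = 220 days remain in 2298.
Full years 2299–2356: 44 common + 14 leap = 44×365 + 14×366 = 21184 days.
Total: 220 + 21184 + 120 = 21524 days.
21524 mod 7 = 6, so 6 days after Wednesday is Tuesday.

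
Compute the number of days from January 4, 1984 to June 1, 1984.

January 1984: 31 − 4 = 27 days remain.
Then February 1984 (29), March (31), April (30), May (31): 29 + 31 + 30 + 31 = 121 days.
June 1, 1984: 1 day.
Total: 27 + 121 + 1 = 149 days.

149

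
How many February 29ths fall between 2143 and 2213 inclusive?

Years divisible by 4: 2144, 2148, …, 2212 — 18 in all.
Of these, 2200 is divisible by 100 but not 400, so not leap.
Leap years: 18 − 1 = 17.

17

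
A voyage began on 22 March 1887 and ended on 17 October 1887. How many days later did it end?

209

March 1887: 31 − 22 = 9 days remain.
Then April (30), May (31), June (30), July (31), August (31), September (30): 30 + 31 + 30 + 31 + 31 + 30 = 183 days.
October 1–17, 1887: 17 days.
Total: 9 + 183 + 17 = 209 days.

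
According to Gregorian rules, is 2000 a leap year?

2000 is a leap year (divisible by 400).

Yes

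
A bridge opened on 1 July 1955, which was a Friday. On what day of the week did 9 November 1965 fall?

Day-of-year of July 1, 1955: 182.
Day-of-year of November 9, 1965: 313.
1955 has 365 days, so 365 − 182 = 183 days remain in 1955.
Full years 1956–1964: 6 common + 3 leap = 6×365 + 3×366 = 3288 days.
Total: 183 + 3288 + 313 = 3784 days.
3784 mod 7 = 4, so 4 days after Friday is Tuesday.

Tuesday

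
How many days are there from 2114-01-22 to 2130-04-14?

From January 22, 2114 to January 22, 2130: 16 years, of which 4 contain a Feb 29 — 12×365 + 4×366 = 5844 days.
January 2130: 31 − 22 = 9 days remain.
Then February 2130 (28), March (31): 28 + 31 = 59 days.
April 1–14, 2130: 14 days.
Residual: 82 days.
Total: 5926 days.

5926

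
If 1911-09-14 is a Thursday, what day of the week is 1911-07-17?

Monday

Count forward from the earlier date (July 17, 1911) to the later (September 14, 1911):
July 1911: 31 − 17 = 14 days remain.
Then August (31): 31 days.
September 1–14, 1911: 14 days.
Total: 14 + 31 + 14 = 59 days.
59 mod 7 = 3, so 3 days before Thursday is Monday.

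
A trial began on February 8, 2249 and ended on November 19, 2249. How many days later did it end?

284

February 2249: 28 − 8 = 20 days remain (2249 is not a leap year, so February has 28 days).
Then March (31), April (30), May (31), June (30), July (31), August (31), September (30), October (31): 31 + 30 + 31 + 30 + 31 + 31 + 30 + 31 = 245 days.
November 1–19, 2249: 19 days.
Total: 20 + 245 + 19 = 284 days.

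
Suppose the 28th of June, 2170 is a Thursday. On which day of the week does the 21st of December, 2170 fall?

Friday

June 2170: 30 − 28 = 2 days remain.
Then July (31), August (31), September (30), October (31), November (30): 31 + 31 + 30 + 31 + 30 = 153 days.
December 1–21, 2170: 21 days.
Total: 2 + 153 + 21 = 176 days.
176 mod 7 = 1, so 1 day after Thursday is Friday.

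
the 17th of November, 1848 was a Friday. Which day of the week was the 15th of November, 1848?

Wednesday

Count forward from the earlier date (November 15, 1848) to the later (November 17, 1848):
Within November 1848: 17 − 15 = 2 days.
2 mod 7 = 2, so 2 days before Friday is Wednesday.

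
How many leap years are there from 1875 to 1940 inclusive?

Years divisible by 4: 1876, 1880, …, 1940 — 17 in all.
Of these, 1900 is divisible by 100 but not 400, so not leap.
Leap years: 17 − 1 = 16.

16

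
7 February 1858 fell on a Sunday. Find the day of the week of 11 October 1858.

Monday

February 1858: 28 − 7 = 21 days remain (1858 is not a leap year, so February has 28 days).
Then March (31), April (30), May (31), June (30), July (31), August (31), September (30): 31 + 30 + 31 + 30 + 31 + 31 + 30 = 214 days.
October 1–11, 1858: 11 days.
Total: 21 + 214 + 11 = 246 days.
246 mod 7 = 1, so 1 day after Sunday is Monday.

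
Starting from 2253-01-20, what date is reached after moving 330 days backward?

2252-02-25

Count 330 days before January 20, 2253:
February 2252: 29 − 25 = 4 days remain (2252 is a leap year, so February has 29 days).
Then 10 full months totalling 306 days.
January 1–20, 2253: 20 days.
Total: 4 + 306 + 20 = 330 days.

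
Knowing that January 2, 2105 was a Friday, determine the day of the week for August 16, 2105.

Sunday

January 2105: 31 − 2 = 29 days remain.
Then February 2105 (28), March (31), April (30), May (31), June (30), July (31): 28 + 31 + 30 + 31 + 30 + 31 = 181 days.
August 1–16, 2105: 16 days.
Total: 29 + 181 + 16 = 226 days.
226 mod 7 = 2, so 2 days after Friday is Sunday.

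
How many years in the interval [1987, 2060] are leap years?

Years divisible by 4: 1988, 1992, …, 2060 — 19 in all.
2000 is divisible by 400, so still leap.
No century exceptions apply. Count: 19.

19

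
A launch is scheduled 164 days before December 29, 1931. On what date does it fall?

July 18, 1931

Count 164 days before December 29, 1931:
July 1931: 31 − 18 = 13 days remain.
Then August (31), September (30), October (31), November (30): 31 + 30 + 31 + 30 = 122 days.
December 1–29, 1931: 29 days.
Total: 13 + 122 + 29 = 164 days.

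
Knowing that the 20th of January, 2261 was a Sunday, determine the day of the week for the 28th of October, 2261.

January 2261: 31 − 20 = 11 days remain.
Then February 2261 (28), March (31), April (30), May (31), June (30), July (31), August (31), September (30): 28 + 31 + 30 + 31 + 30 + 31 + 31 + 30 = 242 days.
October 1–28, 2261: 28 days.
Total: 11 + 242 + 28 = 281 days.
281 mod 7 = 1, so 1 day after Sunday is Monday.

Monday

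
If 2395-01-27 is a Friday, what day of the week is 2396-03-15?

Friday

January 27, 2395 → January 27, 2396: 365 days.
January 2396: 31 − 27 = 4 days remain.
Then February 2396 (29): 29 days.
March 1–15, 2396: 15 days.
Residual: 48 days.
Total: 413 days.
413 is a multiple of 7, so 2396-03-15 falls on the same weekday: Friday.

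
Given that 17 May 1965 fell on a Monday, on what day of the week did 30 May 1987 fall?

From May 17, 1965 to May 17, 1987: 22 years, of which 5 contain a Feb 29 — 17×365 + 5×366 = 8035 days.
Within May 1987: 30 − 17 = 13 days.
Total: 8048 days.
8048 mod 7 = 5, so 5 days after Monday is Saturday.

Saturday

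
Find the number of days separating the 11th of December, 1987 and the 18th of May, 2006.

Day-of-year of December 11, 1987: 345.
Day-of-year of May 18, 2006: 138.
1987 has 365 days, so 365 − 345 = 20 days remain in 1987.
Full years 1988–2005: 13 common + 5 leap = 13×365 + 5×366 = 6575 days.
Total: 20 + 6575 + 138 = 6733 days.

6733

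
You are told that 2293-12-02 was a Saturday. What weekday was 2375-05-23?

Friday

From December 2, 2293 to December 2, 2374: 81 years, of which 19 contain a Feb 29 — 62×365 + 19×366 = 29584 days.
(2300 is not a leap year (divisible by 100 but not 400).)
December 2374: 31 − 2 = 29 days remain.
Then January (31), February 2375 (28), March (31), April (30): 31 + 28 + 31 + 30 = 120 days.
May 1–23, 2375: 23 days.
Residual: 172 days.
Total: 29756 days.
29756 mod 7 = 6, so 6 days after Saturday is Friday.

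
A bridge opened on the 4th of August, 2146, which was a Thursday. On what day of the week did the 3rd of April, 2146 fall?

Sunday

Count forward from the earlier date (April 3, 2146) to the later (August 4, 2146):
April 2146: 30 − 3 = 27 days remain.
Then May (31), June (30), July (31): 31 + 30 + 31 = 92 days.
August 1–4, 2146: 4 days.
Total: 27 + 92 + 4 = 123 days.
123 mod 7 = 4, so 4 days before Thursday is Sunday.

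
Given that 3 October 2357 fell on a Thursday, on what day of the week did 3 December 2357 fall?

Tuesday

October 2357: 31 − 3 = 28 days remain.
Then November (30): 30 days.
December 1–3, 2357: 3 days.
Total: 28 + 30 + 3 = 61 days.
61 mod 7 = 5, so 5 days after Thursday is Tuesday.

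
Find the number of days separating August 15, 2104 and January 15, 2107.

883

Day-of-year of August 15, 2104: 228.
Day-of-year of January 15, 2107: 15.
2104 has 366 days, so 366 − 228 = 138 days remain in 2104.
Full years: 2105: 365; 2106: 365. Sum = 730.
Total: 138 + 730 + 15 = 883 days.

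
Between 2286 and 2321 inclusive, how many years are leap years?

8

Years divisible by 4 in [2286, 2321]: 2288, 2292, 2296, 2300, 2304, 2308, 2312, 2316, 2320.
Of these, 2300 is divisible by 100 but not 400, so not leap.
Leap years: 9 − 1 = 8.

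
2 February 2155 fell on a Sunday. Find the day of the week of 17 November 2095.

Count forward from the earlier date (November 17, 2095) to the later (February 2, 2155):
From November 17, 2095 to November 17, 2154: 59 years, of which 14 contain a Feb 29 — 45×365 + 14×366 = 21549 days.
(2100 is not a leap year (divisible by 100 but not 400).)
November 2154: 30 − 17 = 13 days remain.
Then December (31), January (31): 31 + 31 = 62 days.
February 1–2, 2155: 2 days (2155 is not a leap year).
Residual: 77 days.
Total: 21626 days.
21626 mod 7 = 3, so 3 days before Sunday is Thursday.

Thursday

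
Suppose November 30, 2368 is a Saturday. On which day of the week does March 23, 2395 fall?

Thursday

From November 30, 2368 to November 30, 2394: 26 years, of which 6 contain a Feb 29 — 20×365 + 6×366 = 9496 days.
November 2394: 30 − 30 = 0 days remain.
Then December (31), January (31), February 2395 (28): 31 + 31 + 28 = 90 days.
March 1–23, 2395: 23 days.
Residual: 113 days.
Total: 9609 days.
9609 mod 7 = 5, so 5 days after Saturday is Thursday.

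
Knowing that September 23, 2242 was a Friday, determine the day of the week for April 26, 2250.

Friday

From September 23, 2242 to September 23, 2249: 7 years, of which 2 contain a Feb 29 — 5×365 + 2×366 = 2557 days.
September 2249: 30 − 23 = 7 days remain.
Then October (31), November (30), December (31), January (31), February 2250 (28), March (31): 31 + 30 + 31 + 31 + 28 + 31 = 182 days.
April 1–26, 2250: 26 days.
Residual: 215 days.
Total: 2772 days.
2772 is a multiple of 7, so April 26, 2250 falls on the same weekday: Friday.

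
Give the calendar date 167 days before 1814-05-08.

1813-11-22

Count 167 days before May 8, 1814:
November 1813: 30 − 22 = 8 days remain.
Then December (31), January (31), February 1814 (28), March (31), April (30): 31 + 31 + 28 + 31 + 30 = 151 days.
May 1–8, 1814: 8 days.
Total: 8 + 151 + 8 = 167 days.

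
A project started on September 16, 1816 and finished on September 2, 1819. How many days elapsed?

September 16, 1816 → September 16, 1817: 365 days.
September 16, 1817 → September 16, 1818: 365 days.
September 1818: 30 − 16 = 14 days remain.
Then 11 full months totalling 335 days.
September 1–2, 1819: 2 days.
Residual: 351 days.
Total: 1081 days.

1081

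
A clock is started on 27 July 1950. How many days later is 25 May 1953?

1033

July 27, 1950 → July 27, 1951: 365 days.
July 27, 1951 → July 27, 1952: 366 days (1952 is a leap year).
July 1952: 31 − 27 = 4 days remain.
Then 9 full months totalling 273 days.
May 1–25, 1953: 25 days.
Residual: 302 days.
Total: 1033 days.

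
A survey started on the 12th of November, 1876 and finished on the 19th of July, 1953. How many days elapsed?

From November 12, 1876 to November 12, 1952: 76 years, of which 18 contain a Feb 29 — 58×365 + 18×366 = 27758 days.
(1900 is not a leap year (divisible by 100 but not 400).)
November 1952: 30 − 12 = 18 days remain.
Then December (31), January (31), February 1953 (28), March (31), April (30), May (31), June (30): 31 + 31 + 28 + 31 + 30 + 31 + 30 = 212 days.
July 1–19, 1953: 19 days.
Residual: 249 days.
Total: 28007 days.

28007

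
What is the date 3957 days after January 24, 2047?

November 24, 2057

Count 3957 days after January 24, 2047:
From January 24, 2047 to January 24, 2057: 10 years, of which 3 contain a Feb 29 — 7×365 + 3×366 = 3653 days.
January 2057: 31 − 24 = 7 days remain.
Then 9 full months totalling 273 days.
November 1–24, 2057: 24 days.
Residual: 304 days.
Total: 3957 days.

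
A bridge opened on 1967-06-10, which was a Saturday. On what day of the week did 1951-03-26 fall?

Count forward from the earlier date (March 26, 1951) to the later (June 10, 1967):
Day-of-year of March 26, 1951: 85.
Day-of-year of June 10, 1967: 161.
1951 has 365 days, so 365 − 85 = 280 days remain in 1951.
Full years 1952–1966: 11 common + 4 leap = 11×365 + 4×366 = 5479 days.
Total: 280 + 5479 + 161 = 5920 days.
5920 mod 7 = 5, so 5 days before Saturday is Monday.

Monday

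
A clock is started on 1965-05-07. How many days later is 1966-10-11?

522

Day-of-year of May 7, 1965: 127.
Day-of-year of October 11, 1966: 284.
1965 has 365 days, so 365 − 127 = 238 days remain in 1965.
Total: 238 + 284 = 522 days.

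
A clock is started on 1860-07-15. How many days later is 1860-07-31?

Within July 1860: 31 − 15 = 16 days.

16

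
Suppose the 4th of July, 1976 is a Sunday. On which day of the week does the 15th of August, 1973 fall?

Count forward from the earlier date (August 15, 1973) to the later (July 4, 1976):
August 15, 1973 → August 15, 1974: 365 days.
August 15, 1974 → August 15, 1975: 365 days.
August 1975: 31 − 15 = 16 days remain.
Then 10 full months totalling 304 days.
July 1–4, 1976: 4 days.
Residual: 324 days.
Total: 1054 days.
1054 mod 7 = 4, so 4 days before Sunday is Wednesday.

Wednesday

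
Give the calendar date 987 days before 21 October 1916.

7 February 1914

Count 987 days before October 21, 1916:
Day-of-year of February 7, 1914: 38.
Day-of-year of October 21, 1916: 295.
1914 has 365 days, so 365 − 38 = 327 days remain in 1914.
Full years: 1915: 365. Sum = 365.
Total: 327 + 365 + 295 = 987 days.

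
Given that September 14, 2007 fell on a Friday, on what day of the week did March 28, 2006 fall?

Tuesday

Count forward from the earlier date (March 28, 2006) to the later (September 14, 2007):
March 2006: 31 − 28 = 3 days remain.
Then 17 full months totalling 518 days.
September 1–14, 2007: 14 days.
Total: 3 + 518 + 14 = 535 days.
535 mod 7 = 3, so 3 days before Friday is Tuesday.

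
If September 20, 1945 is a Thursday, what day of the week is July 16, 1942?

Count forward from the earlier date (July 16, 1942) to the later (September 20, 1945):
Day-of-year of July 16, 1942: 197.
Day-of-year of September 20, 1945: 263.
1942 has 365 days, so 365 − 197 = 168 days remain in 1942.
Full years: 1943: 365; 1944: 366. Sum = 731.
Total: 168 + 731 + 263 = 1162 days.
1162 is a multiple of 7, so July 16, 1942 falls on the same weekday: Thursday.

Thursday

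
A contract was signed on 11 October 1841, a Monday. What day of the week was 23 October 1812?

Friday

Count forward from the earlier date (October 23, 1812) to the later (October 11, 1841):
Day-of-year of October 23, 1812: 297.
Day-of-year of October 11, 1841: 284.
1812 has 366 days, so 366 − 297 = 69 days remain in 1812.
Full years 1813–1840: 21 common + 7 leap = 21×365 + 7×366 = 10227 days.
Total: 69 + 10227 + 284 = 10580 days.
10580 mod 7 = 3, so 3 days before Monday is Friday.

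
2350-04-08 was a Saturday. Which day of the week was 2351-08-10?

Friday

Day-of-year of April 8, 2350: 98.
Day-of-year of August 10, 2351: 222.
2350 has 365 days, so 365 − 98 = 267 days remain in 2350.
Total: 267 + 222 = 489 days.
489 mod 7 = 6, so 6 days after Saturday is Friday.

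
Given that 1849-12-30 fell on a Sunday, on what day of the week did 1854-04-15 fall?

Saturday

Day-of-year of December 30, 1849: 364.
Day-of-year of April 15, 1854: 105.
1849 has 365 days, so 365 − 364 = 1 days remain in 1849.
Full years: 1850: 365; 1851: 365; 1852: 366; 1853: 365. Sum = 1461.
Total: 1 + 1461 + 105 = 1567 days.
1567 mod 7 = 6, so 6 days after Sunday is Saturday.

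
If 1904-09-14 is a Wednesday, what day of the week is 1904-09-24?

Within September 1904: 24 − 14 = 10 days.
10 mod 7 = 3, so 3 days after Wednesday is Saturday.

Saturday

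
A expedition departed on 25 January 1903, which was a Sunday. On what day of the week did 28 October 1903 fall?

January 1903: 31 − 25 = 6 days remain.
Then February 1903 (28), March (31), April (30), May (31), June (30), July (31), August (31), September (30): 28 + 31 + 30 + 31 + 30 + 31 + 31 + 30 = 242 days.
October 1–28, 1903: 28 days.
Total: 6 + 242 + 28 = 276 days.
276 mod 7 = 3, so 3 days after Sunday is Wednesday.

Wednesday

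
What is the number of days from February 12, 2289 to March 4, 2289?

20

February 2289: 28 − 12 = 16 days remain (2289 is not a leap year, so February has 28 days).
March 1–4, 2289: 4 days.
Total: 16 + 4 = 20 days.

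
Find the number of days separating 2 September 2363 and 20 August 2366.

1083

September 2, 2363 → September 2, 2364: 366 days (2364 is a leap year).
September 2, 2364 → September 2, 2365: 365 days.
September 2365: 30 − 2 = 28 days remain.
Then 10 full months totalling 304 days.
August 1–20, 2366: 20 days.
Residual: 352 days.
Total: 1083 days.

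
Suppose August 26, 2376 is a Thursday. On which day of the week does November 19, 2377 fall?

August 2376: 31 − 26 = 5 days remain.
Then 14 full months totalling 426 days.
November 1–19, 2377: 19 days.
Total: 5 + 426 + 19 = 450 days.
450 mod 7 = 2, so 2 days after Thursday is Saturday.

Saturday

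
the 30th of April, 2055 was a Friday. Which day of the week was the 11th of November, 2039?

Count forward from the earlier date (November 11, 2039) to the later (April 30, 2055):
Day-of-year of November 11, 2039: 315.
Day-of-year of April 30, 2055: 120.
2039 has 365 days, so 365 − 315 = 50 days remain in 2039.
Full years 2040–2054: 11 common + 4 leap = 11×365 + 4×366 = 5479 days.
Total: 50 + 5479 + 120 = 5649 days.
5649 is a multiple of 7, so the 11th of November, 2039 falls on the same weekday: Friday.

Friday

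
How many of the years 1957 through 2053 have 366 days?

24

Years divisible by 4: 1960, 1964, …, 2052 — 24 in all.
2000 is divisible by 400, so still leap.
No century exceptions apply. Count: 24.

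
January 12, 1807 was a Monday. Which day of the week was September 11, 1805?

Count forward from the earlier date (September 11, 1805) to the later (January 12, 1807):
Day-of-year of September 11, 1805: 254.
Day-of-year of January 12, 1807: 12.
1805 has 365 days, so 365 − 254 = 111 days remain in 1805.
Full years: 1806: 365. Sum = 365.
Total: 111 + 365 + 12 = 488 days.
488 mod 7 = 5, so 5 days before Monday is Wednesday.

Wednesday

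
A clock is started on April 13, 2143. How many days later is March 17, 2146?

Day-of-year of April 13, 2143: 103.
Day-of-year of March 17, 2146: 76.
2143 has 365 days, so 365 − 103 = 262 days remain in 2143.
Full years: 2144: 366; 2145: 365. Sum = 731.
Total: 262 + 731 + 76 = 1069 days.

1069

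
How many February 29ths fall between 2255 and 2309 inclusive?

13

Years divisible by 4: 2256, 2260, …, 2308 — 14 in all.
Of these, 2300 is divisible by 100 but not 400, so not leap.
Leap years: 14 − 1 = 13.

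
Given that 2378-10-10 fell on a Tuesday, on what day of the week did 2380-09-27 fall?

Saturday

October 2378: 31 − 10 = 21 days remain.
Then 22 full months totalling 670 days.
September 1–27, 2380: 27 days.
Total: 21 + 670 + 27 = 718 days.
718 mod 7 = 4, so 4 days after Tuesday is Saturday.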